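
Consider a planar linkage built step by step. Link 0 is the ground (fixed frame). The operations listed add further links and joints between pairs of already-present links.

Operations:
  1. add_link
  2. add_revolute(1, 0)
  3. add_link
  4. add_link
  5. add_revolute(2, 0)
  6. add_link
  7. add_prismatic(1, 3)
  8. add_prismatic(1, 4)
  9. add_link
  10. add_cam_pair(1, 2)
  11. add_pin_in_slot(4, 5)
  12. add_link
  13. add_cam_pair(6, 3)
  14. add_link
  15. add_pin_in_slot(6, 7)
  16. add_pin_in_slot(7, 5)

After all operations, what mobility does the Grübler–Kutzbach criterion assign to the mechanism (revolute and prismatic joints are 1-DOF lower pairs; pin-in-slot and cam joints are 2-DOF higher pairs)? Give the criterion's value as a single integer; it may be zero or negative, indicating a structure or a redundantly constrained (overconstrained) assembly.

M = 8

L=1 J1=0 J2=0
add link → L=2 J1=0 J2=0
R@1,0 dof=1 J1 → L=2 J1=1 J2=0
add link → L=3 J1=1 J2=0
add link → L=4 J1=1 J2=0
R@2,0 dof=1 J1 → L=4 J1=2 J2=0
add link → L=5 J1=2 J2=0
P@1,3 dof=1 J1 → L=5 J1=3 J2=0
P@1,4 dof=1 J1 → L=5 J1=4 J2=0
add link → L=6 J1=4 J2=0
C@1,2 dof=2 J2 → L=6 J1=4 J2=1
PS@4,5 dof=2 J2 → L=6 J1=4 J2=2
add link → L=7 J1=4 J2=2
C@6,3 dof=2 J2 → L=7 J1=4 J2=3
add link → L=8 J1=4 J2=3
PS@6,7 dof=2 J2 → L=8 J1=4 J2=4
PS@7,5 dof=2 J2 → L=8 J1=4 J2=5
M=3(L−1)−2J1−J2=3·7−2·4−5=8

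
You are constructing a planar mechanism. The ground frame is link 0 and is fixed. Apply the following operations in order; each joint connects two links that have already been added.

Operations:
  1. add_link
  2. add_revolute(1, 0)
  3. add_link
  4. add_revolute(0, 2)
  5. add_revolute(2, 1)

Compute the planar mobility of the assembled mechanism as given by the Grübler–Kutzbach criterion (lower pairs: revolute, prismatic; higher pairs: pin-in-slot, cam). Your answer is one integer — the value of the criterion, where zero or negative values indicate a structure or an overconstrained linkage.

M = 0

(L,J1,J2)=(1,0,0); link0 fixed
link1: (2,0,0)
R 1-0 [J1]: (2,1,0)
link2: (3,1,0)
R 0-2 [J1]: (3,2,0)
R 2-1 [J1]: (3,3,0)
Grübler: 3·2 − 2·3 − 0 = 0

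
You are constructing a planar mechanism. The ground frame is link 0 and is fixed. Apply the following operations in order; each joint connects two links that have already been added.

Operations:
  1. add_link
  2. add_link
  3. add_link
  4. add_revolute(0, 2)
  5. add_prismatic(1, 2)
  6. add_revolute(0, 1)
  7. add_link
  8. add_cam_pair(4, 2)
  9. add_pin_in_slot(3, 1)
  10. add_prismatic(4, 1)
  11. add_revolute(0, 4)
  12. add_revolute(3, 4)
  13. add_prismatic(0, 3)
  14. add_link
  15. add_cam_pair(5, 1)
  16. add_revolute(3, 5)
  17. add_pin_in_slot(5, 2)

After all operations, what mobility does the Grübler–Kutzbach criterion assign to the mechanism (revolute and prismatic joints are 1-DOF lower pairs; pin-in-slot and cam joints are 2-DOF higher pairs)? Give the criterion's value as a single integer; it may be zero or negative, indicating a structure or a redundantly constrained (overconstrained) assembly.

L=1 J1=0 J2=0
add link → L=2 J1=0 J2=0
add link → L=3 J1=0 J2=0
add link → L=4 J1=0 J2=0
R@0,2 dof=1 J1 → L=4 J1=1 J2=0
P@1,2 dof=1 J1 → L=4 J1=2 J2=0
R@0,1 dof=1 J1 → L=4 J1=3 J2=0
add link → L=5 J1=3 J2=0
C@4,2 dof=2 J2 → L=5 J1=3 J2=1
PS@3,1 dof=2 J2 → L=5 J1=3 J2=2
P@4,1 dof=1 J1 → L=5 J1=4 J2=2
R@0,4 dof=1 J1 → L=5 J1=5 J2=2
R@3,4 dof=1 J1 → L=5 J1=6 J2=2
P@0,3 dof=1 J1 → L=5 J1=7 J2=2
add link → L=6 J1=7 J2=2
C@5,1 dof=2 J2 → L=6 J1=7 J2=3
R@3,5 dof=1 J1 → L=6 J1=8 J2=3
PS@5,2 dof=2 J2 → L=6 J1=8 J2=4
M=3(L−1)−2J1−J2=3·5−2·8−4=-5

M = -5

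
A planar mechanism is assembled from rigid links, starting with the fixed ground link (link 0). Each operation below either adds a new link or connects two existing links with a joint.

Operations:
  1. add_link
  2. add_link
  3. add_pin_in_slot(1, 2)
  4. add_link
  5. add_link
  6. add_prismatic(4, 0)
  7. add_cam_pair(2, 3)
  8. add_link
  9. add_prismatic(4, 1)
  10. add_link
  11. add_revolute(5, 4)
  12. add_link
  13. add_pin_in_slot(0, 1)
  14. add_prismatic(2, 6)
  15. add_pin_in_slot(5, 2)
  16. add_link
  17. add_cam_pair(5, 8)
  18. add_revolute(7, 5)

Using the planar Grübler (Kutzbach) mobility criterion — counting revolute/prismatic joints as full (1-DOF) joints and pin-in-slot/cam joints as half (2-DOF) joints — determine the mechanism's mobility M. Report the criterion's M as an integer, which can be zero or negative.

M = 9

[1;0;0] (link 0 is ground)
L+ [2;0;0]
L+ [3;0;0]
PS(1,2)∈J2 [3;0;1]
L+ [4;0;1]
L+ [5;0;1]
P(4,0)∈J1 [5;1;1]
C(2,3)∈J2 [5;1;2]
L+ [6;1;2]
P(4,1)∈J1 [6;2;2]
L+ [7;2;2]
R(5,4)∈J1 [7;3;2]
L+ [8;3;2]
PS(0,1)∈J2 [8;3;3]
P(2,6)∈J1 [8;4;3]
PS(5,2)∈J2 [8;4;4]
L+ [9;4;4]
C(5,8)∈J2 [9;4;5]
R(7,5)∈J1 [9;5;5]
mobility = 24 − 10 − 5 = 9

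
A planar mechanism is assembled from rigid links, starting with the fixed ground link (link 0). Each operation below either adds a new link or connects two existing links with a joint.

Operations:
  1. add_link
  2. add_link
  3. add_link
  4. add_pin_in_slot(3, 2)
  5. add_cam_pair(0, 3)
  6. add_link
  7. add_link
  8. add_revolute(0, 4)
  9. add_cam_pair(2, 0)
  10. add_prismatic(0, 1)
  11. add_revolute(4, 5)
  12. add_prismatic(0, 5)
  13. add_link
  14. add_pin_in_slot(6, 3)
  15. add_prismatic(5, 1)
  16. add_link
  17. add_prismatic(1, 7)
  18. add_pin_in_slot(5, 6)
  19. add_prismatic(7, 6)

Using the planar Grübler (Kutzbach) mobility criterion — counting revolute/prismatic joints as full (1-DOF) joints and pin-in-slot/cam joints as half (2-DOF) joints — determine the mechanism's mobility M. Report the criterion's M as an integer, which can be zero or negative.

M = 2

[1;0;0] (link 0 is ground)
L+ [2;0;0]
L+ [3;0;0]
L+ [4;0;0]
PS(3,2)∈J2 [4;0;1]
C(0,3)∈J2 [4;0;2]
L+ [5;0;2]
L+ [6;0;2]
R(0,4)∈J1 [6;1;2]
C(2,0)∈J2 [6;1;3]
P(0,1)∈J1 [6;2;3]
R(4,5)∈J1 [6;3;3]
P(0,5)∈J1 [6;4;3]
L+ [7;4;3]
PS(6,3)∈J2 [7;4;4]
P(5,1)∈J1 [7;5;4]
L+ [8;5;4]
P(1,7)∈J1 [8;6;4]
PS(5,6)∈J2 [8;6;5]
P(7,6)∈J1 [8;7;5]
mobility = 21 − 14 − 5 = 2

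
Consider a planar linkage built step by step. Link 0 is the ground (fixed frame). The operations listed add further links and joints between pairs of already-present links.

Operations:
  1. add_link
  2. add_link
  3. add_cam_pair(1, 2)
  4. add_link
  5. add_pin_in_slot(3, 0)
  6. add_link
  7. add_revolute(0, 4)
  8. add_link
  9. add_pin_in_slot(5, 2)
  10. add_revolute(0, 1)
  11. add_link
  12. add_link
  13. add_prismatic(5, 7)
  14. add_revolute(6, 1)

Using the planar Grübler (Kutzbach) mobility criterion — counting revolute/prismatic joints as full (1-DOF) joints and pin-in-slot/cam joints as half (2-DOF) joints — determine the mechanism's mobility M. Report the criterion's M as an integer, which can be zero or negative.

(L,J1,J2)=(1,0,0); link0 fixed
link1: (2,0,0)
link2: (3,0,0)
C 1-2 [J2]: (3,0,1)
link3: (4,0,1)
PS 3-0 [J2]: (4,0,2)
link4: (5,0,2)
R 0-4 [J1]: (5,1,2)
link5: (6,1,2)
PS 5-2 [J2]: (6,1,3)
R 0-1 [J1]: (6,2,3)
link6: (7,2,3)
link7: (8,2,3)
P 5-7 [J1]: (8,3,3)
R 6-1 [J1]: (8,4,3)
Grübler: 3·7 − 2·4 − 3 = 10

M = 10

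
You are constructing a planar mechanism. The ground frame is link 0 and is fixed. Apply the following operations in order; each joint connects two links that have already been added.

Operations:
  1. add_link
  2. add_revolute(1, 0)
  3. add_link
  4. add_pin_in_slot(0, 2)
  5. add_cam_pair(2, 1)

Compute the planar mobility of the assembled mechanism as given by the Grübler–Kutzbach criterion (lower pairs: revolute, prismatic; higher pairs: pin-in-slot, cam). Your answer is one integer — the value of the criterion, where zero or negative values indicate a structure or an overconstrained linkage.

M = 2

link 0 = ground. State L|J1|J2 = 1|0|0
+link1  2|0|0
R(1,0) f=1→J1  2|1|0
+link2  3|1|0
PS(0,2) f=2→J2  3|1|1
C(2,1) f=2→J2  3|1|2
M = 3(3−1)−2·1−2 = 6−2−2 = 2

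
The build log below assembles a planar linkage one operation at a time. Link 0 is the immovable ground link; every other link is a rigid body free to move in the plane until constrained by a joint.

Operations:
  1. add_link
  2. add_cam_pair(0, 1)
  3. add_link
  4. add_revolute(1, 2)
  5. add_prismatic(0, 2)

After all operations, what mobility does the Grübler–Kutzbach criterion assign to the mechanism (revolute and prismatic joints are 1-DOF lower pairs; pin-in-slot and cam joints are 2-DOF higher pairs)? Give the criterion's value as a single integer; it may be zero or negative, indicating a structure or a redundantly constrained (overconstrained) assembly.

M = 1

link 0 = ground. State L|J1|J2 = 1|0|0
+link1  2|0|0
C(0,1) f=2→J2  2|0|1
+link2  3|0|1
R(1,2) f=1→J1  3|1|1
P(0,2) f=1→J1  3|2|1
M = 3(3−1)−2·2−1 = 6−4−1 = 1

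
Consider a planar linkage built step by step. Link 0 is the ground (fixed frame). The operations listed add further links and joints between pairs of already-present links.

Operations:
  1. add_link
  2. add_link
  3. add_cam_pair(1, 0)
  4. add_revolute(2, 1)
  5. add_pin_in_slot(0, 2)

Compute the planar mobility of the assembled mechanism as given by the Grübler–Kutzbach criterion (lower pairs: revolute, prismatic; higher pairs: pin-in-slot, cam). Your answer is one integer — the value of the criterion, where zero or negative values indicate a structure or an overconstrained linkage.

M = 2

L=1 J1=0 J2=0
add link → L=2 J1=0 J2=0
add link → L=3 J1=0 J2=0
C@1,0 dof=2 J2 → L=3 J1=0 J2=1
R@2,1 dof=1 J1 → L=3 J1=1 J2=1
PS@0,2 dof=2 J2 → L=3 J1=1 J2=2
M=3(L−1)−2J1−J2=3·2−2·1−2=2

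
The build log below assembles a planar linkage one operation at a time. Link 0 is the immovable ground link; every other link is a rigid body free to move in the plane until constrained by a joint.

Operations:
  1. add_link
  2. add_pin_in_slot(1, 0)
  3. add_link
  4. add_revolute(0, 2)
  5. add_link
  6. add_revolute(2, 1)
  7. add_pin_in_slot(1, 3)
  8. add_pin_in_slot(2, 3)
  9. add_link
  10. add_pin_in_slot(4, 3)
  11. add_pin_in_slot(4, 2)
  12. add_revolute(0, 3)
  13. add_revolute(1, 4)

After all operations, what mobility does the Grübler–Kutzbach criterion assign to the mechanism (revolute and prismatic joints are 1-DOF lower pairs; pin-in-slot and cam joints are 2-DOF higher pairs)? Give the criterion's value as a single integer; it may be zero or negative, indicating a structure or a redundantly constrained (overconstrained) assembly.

[1;0;0] (link 0 is ground)
L+ [2;0;0]
PS(1,0)∈J2 [2;0;1]
L+ [3;0;1]
R(0,2)∈J1 [3;1;1]
L+ [4;1;1]
R(2,1)∈J1 [4;2;1]
PS(1,3)∈J2 [4;2;2]
PS(2,3)∈J2 [4;2;3]
L+ [5;2;3]
PS(4,3)∈J2 [5;2;4]
PS(4,2)∈J2 [5;2;5]
R(0,3)∈J1 [5;3;5]
R(1,4)∈J1 [5;4;5]
mobility = 12 − 8 − 5 = -1

M = -1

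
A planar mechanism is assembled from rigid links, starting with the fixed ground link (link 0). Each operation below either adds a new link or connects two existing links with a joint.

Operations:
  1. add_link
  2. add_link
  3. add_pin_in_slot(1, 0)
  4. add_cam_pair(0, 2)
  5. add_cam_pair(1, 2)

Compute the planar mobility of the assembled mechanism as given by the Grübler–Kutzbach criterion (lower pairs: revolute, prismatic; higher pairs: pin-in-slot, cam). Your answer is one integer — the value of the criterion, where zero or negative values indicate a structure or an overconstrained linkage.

M = 3

[1;0;0] (link 0 is ground)
L+ [2;0;0]
L+ [3;0;0]
PS(1,0)∈J2 [3;0;1]
C(0,2)∈J2 [3;0;2]
C(1,2)∈J2 [3;0;3]
mobility = 6 − 0 − 3 = 3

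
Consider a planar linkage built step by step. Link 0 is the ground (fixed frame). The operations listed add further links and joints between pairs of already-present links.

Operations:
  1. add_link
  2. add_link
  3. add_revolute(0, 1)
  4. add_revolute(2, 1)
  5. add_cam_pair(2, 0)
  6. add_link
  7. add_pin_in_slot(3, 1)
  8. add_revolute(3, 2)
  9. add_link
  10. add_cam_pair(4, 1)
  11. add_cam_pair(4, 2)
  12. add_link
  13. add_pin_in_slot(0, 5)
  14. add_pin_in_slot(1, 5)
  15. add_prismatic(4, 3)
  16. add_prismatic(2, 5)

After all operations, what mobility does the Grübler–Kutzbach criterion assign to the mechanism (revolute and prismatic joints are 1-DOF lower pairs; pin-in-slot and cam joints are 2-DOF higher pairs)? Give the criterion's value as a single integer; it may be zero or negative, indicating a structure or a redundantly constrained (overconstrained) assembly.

L=1 J1=0 J2=0
add link → L=2 J1=0 J2=0
add link → L=3 J1=0 J2=0
R@0,1 dof=1 J1 → L=3 J1=1 J2=0
R@2,1 dof=1 J1 → L=3 J1=2 J2=0
C@2,0 dof=2 J2 → L=3 J1=2 J2=1
add link → L=4 J1=2 J2=1
PS@3,1 dof=2 J2 → L=4 J1=2 J2=2
R@3,2 dof=1 J1 → L=4 J1=3 J2=2
add link → L=5 J1=3 J2=2
C@4,1 dof=2 J2 → L=5 J1=3 J2=3
C@4,2 dof=2 J2 → L=5 J1=3 J2=4
add link → L=6 J1=3 J2=4
PS@0,5 dof=2 J2 → L=6 J1=3 J2=5
PS@1,5 dof=2 J2 → L=6 J1=3 J2=6
P@4,3 dof=1 J1 → L=6 J1=4 J2=6
P@2,5 dof=1 J1 → L=6 J1=5 J2=6
M=3(L−1)−2J1−J2=3·5−2·5−6=-1

M = -1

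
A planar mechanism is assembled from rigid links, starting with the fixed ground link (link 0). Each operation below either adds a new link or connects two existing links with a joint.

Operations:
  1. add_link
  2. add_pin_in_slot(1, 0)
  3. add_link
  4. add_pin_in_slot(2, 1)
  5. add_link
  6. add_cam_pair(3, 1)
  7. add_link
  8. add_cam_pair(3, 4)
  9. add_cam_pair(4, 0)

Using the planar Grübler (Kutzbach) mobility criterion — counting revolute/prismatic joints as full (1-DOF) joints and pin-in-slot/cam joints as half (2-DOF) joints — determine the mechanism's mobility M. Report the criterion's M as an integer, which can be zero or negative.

L=1 J1=0 J2=0
add link → L=2 J1=0 J2=0
PS@1,0 dof=2 J2 → L=2 J1=0 J2=1
add link → L=3 J1=0 J2=1
PS@2,1 dof=2 J2 → L=3 J1=0 J2=2
add link → L=4 J1=0 J2=2
C@3,1 dof=2 J2 → L=4 J1=0 J2=3
add link → L=5 J1=0 J2=3
C@3,4 dof=2 J2 → L=5 J1=0 J2=4
C@4,0 dof=2 J2 → L=5 J1=0 J2=5
M=3(L−1)−2J1−J2=3·4−2·0−5=7

M = 7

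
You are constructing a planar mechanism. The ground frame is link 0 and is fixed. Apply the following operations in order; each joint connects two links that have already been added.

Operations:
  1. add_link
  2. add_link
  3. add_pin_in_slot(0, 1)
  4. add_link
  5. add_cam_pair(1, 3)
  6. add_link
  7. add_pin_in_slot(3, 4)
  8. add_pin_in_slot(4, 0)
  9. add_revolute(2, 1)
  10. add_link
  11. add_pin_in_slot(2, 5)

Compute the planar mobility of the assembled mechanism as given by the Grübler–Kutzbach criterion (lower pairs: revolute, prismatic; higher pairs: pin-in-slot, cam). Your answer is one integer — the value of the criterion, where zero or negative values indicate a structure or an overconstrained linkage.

ground; <1,0,0>
#1 <2,0,0>
#2 <3,0,0>
PS:0↔1 J2 <3,0,1>
#3 <4,0,1>
C:1↔3 J2 <4,0,2>
#4 <5,0,2>
PS:3↔4 J2 <5,0,3>
PS:4↔0 J2 <5,0,4>
R:2↔1 J1 <5,1,4>
#5 <6,1,4>
PS:2↔5 J2 <6,1,5>
3×5 − 2×1 − 1×5 = 8

M = 8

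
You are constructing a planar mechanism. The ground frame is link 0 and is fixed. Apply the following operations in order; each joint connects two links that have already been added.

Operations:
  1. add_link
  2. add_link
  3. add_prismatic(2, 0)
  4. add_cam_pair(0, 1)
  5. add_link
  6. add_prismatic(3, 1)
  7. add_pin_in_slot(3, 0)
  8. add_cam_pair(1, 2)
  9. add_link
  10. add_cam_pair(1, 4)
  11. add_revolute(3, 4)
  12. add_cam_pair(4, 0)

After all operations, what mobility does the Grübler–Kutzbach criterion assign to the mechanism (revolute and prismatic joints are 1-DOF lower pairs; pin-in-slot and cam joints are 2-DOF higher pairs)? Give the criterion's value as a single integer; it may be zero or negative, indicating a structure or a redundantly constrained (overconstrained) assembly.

M = 1

[1;0;0] (link 0 is ground)
L+ [2;0;0]
L+ [3;0;0]
P(2,0)∈J1 [3;1;0]
C(0,1)∈J2 [3;1;1]
L+ [4;1;1]
P(3,1)∈J1 [4;2;1]
PS(3,0)∈J2 [4;2;2]
C(1,2)∈J2 [4;2;3]
L+ [5;2;3]
C(1,4)∈J2 [5;2;4]
R(3,4)∈J1 [5;3;4]
C(4,0)∈J2 [5;3;5]
mobility = 12 − 6 − 5 = 1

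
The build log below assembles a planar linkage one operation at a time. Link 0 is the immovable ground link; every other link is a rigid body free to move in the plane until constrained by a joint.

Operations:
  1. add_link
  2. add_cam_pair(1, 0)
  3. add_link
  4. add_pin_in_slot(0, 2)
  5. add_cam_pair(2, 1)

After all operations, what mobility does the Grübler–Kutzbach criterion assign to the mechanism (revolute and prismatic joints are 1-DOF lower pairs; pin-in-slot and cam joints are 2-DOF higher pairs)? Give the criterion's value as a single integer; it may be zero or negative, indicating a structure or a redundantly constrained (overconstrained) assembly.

L=1 J1=0 J2=0
add link → L=2 J1=0 J2=0
C@1,0 dof=2 J2 → L=2 J1=0 J2=1
add link → L=3 J1=0 J2=1
PS@0,2 dof=2 J2 → L=3 J1=0 J2=2
C@2,1 dof=2 J2 → L=3 J1=0 J2=3
M=3(L−1)−2J1−J2=3·2−2·0−3=3

M = 3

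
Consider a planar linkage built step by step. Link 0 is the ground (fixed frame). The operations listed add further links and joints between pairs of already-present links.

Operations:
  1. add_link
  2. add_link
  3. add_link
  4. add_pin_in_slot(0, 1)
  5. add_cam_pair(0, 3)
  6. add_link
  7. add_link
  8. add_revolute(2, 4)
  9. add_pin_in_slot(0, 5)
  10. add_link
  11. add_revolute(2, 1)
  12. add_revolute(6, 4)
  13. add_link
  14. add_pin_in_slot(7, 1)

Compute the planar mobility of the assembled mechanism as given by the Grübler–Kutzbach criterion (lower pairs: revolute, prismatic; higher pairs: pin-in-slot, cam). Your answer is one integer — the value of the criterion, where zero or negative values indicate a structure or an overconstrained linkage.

M = 11

L=1 J1=0 J2=0
add link → L=2 J1=0 J2=0
add link → L=3 J1=0 J2=0
add link → L=4 J1=0 J2=0
PS@0,1 dof=2 J2 → L=4 J1=0 J2=1
C@0,3 dof=2 J2 → L=4 J1=0 J2=2
add link → L=5 J1=0 J2=2
add link → L=6 J1=0 J2=2
R@2,4 dof=1 J1 → L=6 J1=1 J2=2
PS@0,5 dof=2 J2 → L=6 J1=1 J2=3
add link → L=7 J1=1 J2=3
R@2,1 dof=1 J1 → L=7 J1=2 J2=3
R@6,4 dof=1 J1 → L=7 J1=3 J2=3
add link → L=8 J1=3 J2=3
PS@7,1 dof=2 J2 → L=8 J1=3 J2=4
M=3(L−1)−2J1−J2=3·7−2·3−4=11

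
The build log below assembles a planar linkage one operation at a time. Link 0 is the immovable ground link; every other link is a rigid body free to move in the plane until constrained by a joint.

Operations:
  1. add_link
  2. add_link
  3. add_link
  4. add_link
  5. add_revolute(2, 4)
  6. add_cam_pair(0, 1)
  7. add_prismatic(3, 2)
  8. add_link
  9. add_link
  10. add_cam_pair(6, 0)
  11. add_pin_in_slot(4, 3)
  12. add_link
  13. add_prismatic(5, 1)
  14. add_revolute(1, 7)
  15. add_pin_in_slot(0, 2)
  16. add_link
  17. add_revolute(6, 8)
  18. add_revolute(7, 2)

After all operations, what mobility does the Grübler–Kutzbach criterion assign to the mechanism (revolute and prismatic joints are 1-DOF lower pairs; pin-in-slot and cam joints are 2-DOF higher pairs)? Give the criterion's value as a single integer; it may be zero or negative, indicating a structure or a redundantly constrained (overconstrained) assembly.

M = 8

[1;0;0] (link 0 is ground)
L+ [2;0;0]
L+ [3;0;0]
L+ [4;0;0]
L+ [5;0;0]
R(2,4)∈J1 [5;1;0]
C(0,1)∈J2 [5;1;1]
P(3,2)∈J1 [5;2;1]
L+ [6;2;1]
L+ [7;2;1]
C(6,0)∈J2 [7;2;2]
PS(4,3)∈J2 [7;2;3]
L+ [8;2;3]
P(5,1)∈J1 [8;3;3]
R(1,7)∈J1 [8;4;3]
PS(0,2)∈J2 [8;4;4]
L+ [9;4;4]
R(6,8)∈J1 [9;5;4]
R(7,2)∈J1 [9;6;4]
mobility = 24 − 12 − 4 = 8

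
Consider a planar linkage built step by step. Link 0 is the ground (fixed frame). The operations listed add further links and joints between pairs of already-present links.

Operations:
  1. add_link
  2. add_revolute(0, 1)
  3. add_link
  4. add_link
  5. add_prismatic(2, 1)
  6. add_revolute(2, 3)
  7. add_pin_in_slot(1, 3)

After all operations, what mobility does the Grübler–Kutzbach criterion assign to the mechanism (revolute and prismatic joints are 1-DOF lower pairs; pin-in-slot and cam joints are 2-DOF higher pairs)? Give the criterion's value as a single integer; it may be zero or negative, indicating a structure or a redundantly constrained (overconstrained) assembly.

link 0 = ground. State L|J1|J2 = 1|0|0
+link1  2|0|0
R(0,1) f=1→J1  2|1|0
+link2  3|1|0
+link3  4|1|0
P(2,1) f=1→J1  4|2|0
R(2,3) f=1→J1  4|3|0
PS(1,3) f=2→J2  4|3|1
M = 3(4−1)−2·3−1 = 9−6−1 = 2

M = 2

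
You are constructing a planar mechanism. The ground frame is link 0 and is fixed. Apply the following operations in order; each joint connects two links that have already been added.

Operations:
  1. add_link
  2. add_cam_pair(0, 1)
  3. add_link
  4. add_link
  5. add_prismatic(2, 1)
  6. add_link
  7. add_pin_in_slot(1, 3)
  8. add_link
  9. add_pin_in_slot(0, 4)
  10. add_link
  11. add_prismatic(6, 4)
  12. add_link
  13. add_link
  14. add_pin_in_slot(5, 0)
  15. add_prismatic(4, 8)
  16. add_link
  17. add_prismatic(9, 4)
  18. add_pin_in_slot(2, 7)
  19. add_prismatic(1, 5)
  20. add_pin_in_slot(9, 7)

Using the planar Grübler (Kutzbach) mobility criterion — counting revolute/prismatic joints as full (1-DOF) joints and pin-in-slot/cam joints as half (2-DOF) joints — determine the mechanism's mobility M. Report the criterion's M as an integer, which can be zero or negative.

(L,J1,J2)=(1,0,0); link0 fixed
link1: (2,0,0)
C 0-1 [J2]: (2,0,1)
link2: (3,0,1)
link3: (4,0,1)
P 2-1 [J1]: (4,1,1)
link4: (5,1,1)
PS 1-3 [J2]: (5,1,2)
link5: (6,1,2)
PS 0-4 [J2]: (6,1,3)
link6: (7,1,3)
P 6-4 [J1]: (7,2,3)
link7: (8,2,3)
link8: (9,2,3)
PS 5-0 [J2]: (9,2,4)
P 4-8 [J1]: (9,3,4)
link9: (10,3,4)
P 9-4 [J1]: (10,4,4)
PS 2-7 [J2]: (10,4,5)
P 1-5 [J1]: (10,5,5)
PS 9-7 [J2]: (10,5,6)
Grübler: 3·9 − 2·5 − 6 = 11

M = 11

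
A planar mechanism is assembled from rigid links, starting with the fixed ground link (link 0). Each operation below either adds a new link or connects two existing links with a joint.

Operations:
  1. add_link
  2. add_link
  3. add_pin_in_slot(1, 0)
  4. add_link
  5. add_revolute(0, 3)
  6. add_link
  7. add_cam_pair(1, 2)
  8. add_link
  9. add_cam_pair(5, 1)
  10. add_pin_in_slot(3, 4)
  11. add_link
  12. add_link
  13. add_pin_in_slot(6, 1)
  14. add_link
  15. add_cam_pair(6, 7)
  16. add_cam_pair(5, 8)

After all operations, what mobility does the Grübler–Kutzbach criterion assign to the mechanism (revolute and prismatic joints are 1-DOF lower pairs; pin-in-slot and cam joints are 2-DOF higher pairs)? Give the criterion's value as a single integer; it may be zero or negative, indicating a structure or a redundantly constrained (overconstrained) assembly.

[1;0;0] (link 0 is ground)
L+ [2;0;0]
L+ [3;0;0]
PS(1,0)∈J2 [3;0;1]
L+ [4;0;1]
R(0,3)∈J1 [4;1;1]
L+ [5;1;1]
C(1,2)∈J2 [5;1;2]
L+ [6;1;2]
C(5,1)∈J2 [6;1;3]
PS(3,4)∈J2 [6;1;4]
L+ [7;1;4]
L+ [8;1;4]
PS(6,1)∈J2 [8;1;5]
L+ [9;1;5]
C(6,7)∈J2 [9;1;6]
C(5,8)∈J2 [9;1;7]
mobility = 24 − 2 − 7 = 15

M = 15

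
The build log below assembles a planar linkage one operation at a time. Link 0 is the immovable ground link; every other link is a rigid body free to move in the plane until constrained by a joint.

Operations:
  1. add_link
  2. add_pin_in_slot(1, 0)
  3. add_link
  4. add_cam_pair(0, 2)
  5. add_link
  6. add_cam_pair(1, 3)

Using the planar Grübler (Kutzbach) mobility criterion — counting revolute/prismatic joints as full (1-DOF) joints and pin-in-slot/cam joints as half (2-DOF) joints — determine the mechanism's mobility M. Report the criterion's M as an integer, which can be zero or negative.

L=1 J1=0 J2=0
add link → L=2 J1=0 J2=0
PS@1,0 dof=2 J2 → L=2 J1=0 J2=1
add link → L=3 J1=0 J2=1
C@0,2 dof=2 J2 → L=3 J1=0 J2=2
add link → L=4 J1=0 J2=2
C@1,3 dof=2 J2 → L=4 J1=0 J2=3
M=3(L−1)−2J1−J2=3·3−2·0−3=6

M = 6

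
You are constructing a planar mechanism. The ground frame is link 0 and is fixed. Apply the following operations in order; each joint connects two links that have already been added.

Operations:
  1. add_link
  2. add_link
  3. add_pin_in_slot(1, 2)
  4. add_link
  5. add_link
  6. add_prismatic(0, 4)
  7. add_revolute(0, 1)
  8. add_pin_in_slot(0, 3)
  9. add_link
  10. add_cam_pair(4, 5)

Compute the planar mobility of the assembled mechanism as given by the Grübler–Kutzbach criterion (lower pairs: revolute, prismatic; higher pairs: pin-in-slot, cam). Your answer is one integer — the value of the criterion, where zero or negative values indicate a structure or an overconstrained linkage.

M = 8

(L,J1,J2)=(1,0,0); link0 fixed
link1: (2,0,0)
link2: (3,0,0)
PS 1-2 [J2]: (3,0,1)
link3: (4,0,1)
link4: (5,0,1)
P 0-4 [J1]: (5,1,1)
R 0-1 [J1]: (5,2,1)
PS 0-3 [J2]: (5,2,2)
link5: (6,2,2)
C 4-5 [J2]: (6,2,3)
Grübler: 3·5 − 2·2 − 3 = 8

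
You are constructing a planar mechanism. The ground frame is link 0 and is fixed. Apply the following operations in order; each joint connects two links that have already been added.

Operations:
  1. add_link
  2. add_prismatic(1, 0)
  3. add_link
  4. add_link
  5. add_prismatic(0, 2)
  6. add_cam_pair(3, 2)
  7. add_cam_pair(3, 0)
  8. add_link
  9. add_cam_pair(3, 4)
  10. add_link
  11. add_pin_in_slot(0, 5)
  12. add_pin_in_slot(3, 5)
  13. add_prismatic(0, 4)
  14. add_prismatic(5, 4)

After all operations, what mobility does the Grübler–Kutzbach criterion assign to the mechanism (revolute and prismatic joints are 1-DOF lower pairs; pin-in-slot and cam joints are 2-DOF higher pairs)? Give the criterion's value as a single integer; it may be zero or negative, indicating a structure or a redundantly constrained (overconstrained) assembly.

M = 2

L=1 J1=0 J2=0
add link → L=2 J1=0 J2=0
P@1,0 dof=1 J1 → L=2 J1=1 J2=0
add link → L=3 J1=1 J2=0
add link → L=4 J1=1 J2=0
P@0,2 dof=1 J1 → L=4 J1=2 J2=0
C@3,2 dof=2 J2 → L=4 J1=2 J2=1
C@3,0 dof=2 J2 → L=4 J1=2 J2=2
add link → L=5 J1=2 J2=2
C@3,4 dof=2 J2 → L=5 J1=2 J2=3
add link → L=6 J1=2 J2=3
PS@0,5 dof=2 J2 → L=6 J1=2 J2=4
PS@3,5 dof=2 J2 → L=6 J1=2 J2=5
P@0,4 dof=1 J1 → L=6 J1=3 J2=5
P@5,4 dof=1 J1 → L=6 J1=4 J2=5
M=3(L−1)−2J1−J2=3·5−2·4−5=2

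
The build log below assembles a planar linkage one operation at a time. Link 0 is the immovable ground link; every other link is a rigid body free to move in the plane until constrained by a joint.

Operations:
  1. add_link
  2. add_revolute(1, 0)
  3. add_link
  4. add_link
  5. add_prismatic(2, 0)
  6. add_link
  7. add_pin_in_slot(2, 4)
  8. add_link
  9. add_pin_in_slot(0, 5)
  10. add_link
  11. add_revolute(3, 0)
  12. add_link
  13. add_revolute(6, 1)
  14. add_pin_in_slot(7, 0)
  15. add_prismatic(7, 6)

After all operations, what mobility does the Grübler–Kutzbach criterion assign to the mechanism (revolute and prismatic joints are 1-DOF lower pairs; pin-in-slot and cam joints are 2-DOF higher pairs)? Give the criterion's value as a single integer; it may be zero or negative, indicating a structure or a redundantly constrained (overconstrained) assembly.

ground; <1,0,0>
#1 <2,0,0>
R:1↔0 J1 <2,1,0>
#2 <3,1,0>
#3 <4,1,0>
P:2↔0 J1 <4,2,0>
#4 <5,2,0>
PS:2↔4 J2 <5,2,1>
#5 <6,2,1>
PS:0↔5 J2 <6,2,2>
#6 <7,2,2>
R:3↔0 J1 <7,3,2>
#7 <8,3,2>
R:6↔1 J1 <8,4,2>
PS:7↔0 J2 <8,4,3>
P:7↔6 J1 <8,5,3>
3×7 − 2×5 − 1×3 = 8

M = 8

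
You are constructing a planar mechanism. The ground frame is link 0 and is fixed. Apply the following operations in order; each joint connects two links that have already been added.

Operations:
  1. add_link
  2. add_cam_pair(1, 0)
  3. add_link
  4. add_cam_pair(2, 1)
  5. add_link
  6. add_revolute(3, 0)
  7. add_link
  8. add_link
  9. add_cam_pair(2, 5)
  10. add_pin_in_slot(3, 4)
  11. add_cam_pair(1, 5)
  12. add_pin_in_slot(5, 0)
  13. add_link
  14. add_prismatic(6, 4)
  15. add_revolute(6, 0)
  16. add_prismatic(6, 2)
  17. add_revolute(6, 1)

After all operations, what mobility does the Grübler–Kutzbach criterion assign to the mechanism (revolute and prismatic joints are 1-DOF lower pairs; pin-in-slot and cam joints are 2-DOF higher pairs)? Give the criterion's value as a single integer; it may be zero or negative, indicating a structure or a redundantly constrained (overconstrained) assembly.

[1;0;0] (link 0 is ground)
L+ [2;0;0]
C(1,0)∈J2 [2;0;1]
L+ [3;0;1]
C(2,1)∈J2 [3;0;2]
L+ [4;0;2]
R(3,0)∈J1 [4;1;2]
L+ [5;1;2]
L+ [6;1;2]
C(2,5)∈J2 [6;1;3]
PS(3,4)∈J2 [6;1;4]
C(1,5)∈J2 [6;1;5]
PS(5,0)∈J2 [6;1;6]
L+ [7;1;6]
P(6,4)∈J1 [7;2;6]
R(6,0)∈J1 [7;3;6]
P(6,2)∈J1 [7;4;6]
R(6,1)∈J1 [7;5;6]
mobility = 18 − 10 − 6 = 2

M = 2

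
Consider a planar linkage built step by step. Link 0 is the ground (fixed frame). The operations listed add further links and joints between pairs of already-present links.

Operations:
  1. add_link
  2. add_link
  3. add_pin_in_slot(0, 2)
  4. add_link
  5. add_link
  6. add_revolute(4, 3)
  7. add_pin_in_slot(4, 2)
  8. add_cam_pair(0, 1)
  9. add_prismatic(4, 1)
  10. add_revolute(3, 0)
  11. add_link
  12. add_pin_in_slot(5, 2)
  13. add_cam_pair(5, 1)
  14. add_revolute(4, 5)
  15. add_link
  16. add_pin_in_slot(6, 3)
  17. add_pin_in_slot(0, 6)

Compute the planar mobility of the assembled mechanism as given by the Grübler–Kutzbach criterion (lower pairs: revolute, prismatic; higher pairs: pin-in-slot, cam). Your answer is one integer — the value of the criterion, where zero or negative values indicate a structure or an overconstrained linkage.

M = 3

[1;0;0] (link 0 is ground)
L+ [2;0;0]
L+ [3;0;0]
PS(0,2)∈J2 [3;0;1]
L+ [4;0;1]
L+ [5;0;1]
R(4,3)∈J1 [5;1;1]
PS(4,2)∈J2 [5;1;2]
C(0,1)∈J2 [5;1;3]
P(4,1)∈J1 [5;2;3]
R(3,0)∈J1 [5;3;3]
L+ [6;3;3]
PS(5,2)∈J2 [6;3;4]
C(5,1)∈J2 [6;3;5]
R(4,5)∈J1 [6;4;5]
L+ [7;4;5]
PS(6,3)∈J2 [7;4;6]
PS(0,6)∈J2 [7;4;7]
mobility = 18 − 8 − 7 = 3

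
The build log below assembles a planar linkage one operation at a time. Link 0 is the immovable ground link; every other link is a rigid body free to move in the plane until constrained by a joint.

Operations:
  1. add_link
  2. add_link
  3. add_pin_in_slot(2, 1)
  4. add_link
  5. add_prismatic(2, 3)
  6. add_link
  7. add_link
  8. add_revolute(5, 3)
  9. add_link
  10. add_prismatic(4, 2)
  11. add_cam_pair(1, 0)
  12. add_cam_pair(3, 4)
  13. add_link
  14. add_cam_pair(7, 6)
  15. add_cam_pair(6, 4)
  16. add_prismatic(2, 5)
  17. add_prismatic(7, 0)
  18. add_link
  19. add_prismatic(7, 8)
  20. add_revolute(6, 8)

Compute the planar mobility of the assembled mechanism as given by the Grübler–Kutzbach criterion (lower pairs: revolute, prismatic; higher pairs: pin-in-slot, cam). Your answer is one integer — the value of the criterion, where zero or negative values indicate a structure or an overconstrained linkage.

L=1 J1=0 J2=0
add link → L=2 J1=0 J2=0
add link → L=3 J1=0 J2=0
PS@2,1 dof=2 J2 → L=3 J1=0 J2=1
add link → L=4 J1=0 J2=1
P@2,3 dof=1 J1 → L=4 J1=1 J2=1
add link → L=5 J1=1 J2=1
add link → L=6 J1=1 J2=1
R@5,3 dof=1 J1 → L=6 J1=2 J2=1
add link → L=7 J1=2 J2=1
P@4,2 dof=1 J1 → L=7 J1=3 J2=1
C@1,0 dof=2 J2 → L=7 J1=3 J2=2
C@3,4 dof=2 J2 → L=7 J1=3 J2=3
add link → L=8 J1=3 J2=3
C@7,6 dof=2 J2 → L=8 J1=3 J2=4
C@6,4 dof=2 J2 → L=8 J1=3 J2=5
P@2,5 dof=1 J1 → L=8 J1=4 J2=5
P@7,0 dof=1 J1 → L=8 J1=5 J2=5
add link → L=9 J1=5 J2=5
P@7,8 dof=1 J1 → L=9 J1=6 J2=5
R@6,8 dof=1 J1 → L=9 J1=7 J2=5
M=3(L−1)−2J1−J2=3·8−2·7−5=5

M = 5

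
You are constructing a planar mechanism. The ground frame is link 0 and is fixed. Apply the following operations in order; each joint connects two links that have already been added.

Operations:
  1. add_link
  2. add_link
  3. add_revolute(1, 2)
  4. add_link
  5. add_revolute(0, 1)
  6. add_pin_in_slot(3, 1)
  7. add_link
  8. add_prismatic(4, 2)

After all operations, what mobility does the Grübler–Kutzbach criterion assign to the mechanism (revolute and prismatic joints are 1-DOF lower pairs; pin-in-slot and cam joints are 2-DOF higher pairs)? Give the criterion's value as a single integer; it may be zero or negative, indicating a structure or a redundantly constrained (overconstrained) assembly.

M = 5

ground; <1,0,0>
#1 <2,0,0>
#2 <3,0,0>
R:1↔2 J1 <3,1,0>
#3 <4,1,0>
R:0↔1 J1 <4,2,0>
PS:3↔1 J2 <4,2,1>
#4 <5,2,1>
P:4↔2 J1 <5,3,1>
3×4 − 2×3 − 1×1 = 5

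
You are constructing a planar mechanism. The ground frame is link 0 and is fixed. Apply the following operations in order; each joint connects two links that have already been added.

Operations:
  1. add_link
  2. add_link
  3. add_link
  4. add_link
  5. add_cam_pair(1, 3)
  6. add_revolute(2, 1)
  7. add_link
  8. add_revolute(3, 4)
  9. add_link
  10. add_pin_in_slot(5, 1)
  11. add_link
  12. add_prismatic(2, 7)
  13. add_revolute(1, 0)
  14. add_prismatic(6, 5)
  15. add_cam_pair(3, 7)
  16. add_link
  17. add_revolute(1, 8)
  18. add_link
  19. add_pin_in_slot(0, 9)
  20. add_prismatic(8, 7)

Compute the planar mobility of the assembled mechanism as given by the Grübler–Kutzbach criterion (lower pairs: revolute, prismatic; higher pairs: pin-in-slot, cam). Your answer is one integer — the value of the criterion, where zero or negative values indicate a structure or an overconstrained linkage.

link 0 = ground. State L|J1|J2 = 1|0|0
+link1  2|0|0
+link2  3|0|0
+link3  4|0|0
+link4  5|0|0
C(1,3) f=2→J2  5|0|1
R(2,1) f=1→J1  5|1|1
+link5  6|1|1
R(3,4) f=1→J1  6|2|1
+link6  7|2|1
PS(5,1) f=2→J2  7|2|2
+link7  8|2|2
P(2,7) f=1→J1  8|3|2
R(1,0) f=1→J1  8|4|2
P(6,5) f=1→J1  8|5|2
C(3,7) f=2→J2  8|5|3
+link8  9|5|3
R(1,8) f=1→J1  9|6|3
+link9  10|6|3
PS(0,9) f=2→J2  10|6|4
P(8,7) f=1→J1  10|7|4
M = 3(10−1)−2·7−4 = 27−14−4 = 9

M = 9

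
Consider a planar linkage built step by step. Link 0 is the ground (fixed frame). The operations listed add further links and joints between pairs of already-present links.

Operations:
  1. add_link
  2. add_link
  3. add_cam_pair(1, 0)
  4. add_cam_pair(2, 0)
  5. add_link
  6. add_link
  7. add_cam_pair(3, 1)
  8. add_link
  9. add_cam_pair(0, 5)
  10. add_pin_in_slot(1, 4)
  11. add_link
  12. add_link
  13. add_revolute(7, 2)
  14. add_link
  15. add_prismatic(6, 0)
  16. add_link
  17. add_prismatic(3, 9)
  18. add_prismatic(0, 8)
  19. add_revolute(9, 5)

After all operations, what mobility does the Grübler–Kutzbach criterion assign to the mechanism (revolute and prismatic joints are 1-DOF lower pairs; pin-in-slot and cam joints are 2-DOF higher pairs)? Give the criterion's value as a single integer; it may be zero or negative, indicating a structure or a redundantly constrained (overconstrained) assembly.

M = 12

(L,J1,J2)=(1,0,0); link0 fixed
link1: (2,0,0)
link2: (3,0,0)
C 1-0 [J2]: (3,0,1)
C 2-0 [J2]: (3,0,2)
link3: (4,0,2)
link4: (5,0,2)
C 3-1 [J2]: (5,0,3)
link5: (6,0,3)
C 0-5 [J2]: (6,0,4)
PS 1-4 [J2]: (6,0,5)
link6: (7,0,5)
link7: (8,0,5)
R 7-2 [J1]: (8,1,5)
link8: (9,1,5)
P 6-0 [J1]: (9,2,5)
link9: (10,2,5)
P 3-9 [J1]: (10,3,5)
P 0-8 [J1]: (10,4,5)
R 9-5 [J1]: (10,5,5)
Grübler: 3·9 − 2·5 − 5 = 12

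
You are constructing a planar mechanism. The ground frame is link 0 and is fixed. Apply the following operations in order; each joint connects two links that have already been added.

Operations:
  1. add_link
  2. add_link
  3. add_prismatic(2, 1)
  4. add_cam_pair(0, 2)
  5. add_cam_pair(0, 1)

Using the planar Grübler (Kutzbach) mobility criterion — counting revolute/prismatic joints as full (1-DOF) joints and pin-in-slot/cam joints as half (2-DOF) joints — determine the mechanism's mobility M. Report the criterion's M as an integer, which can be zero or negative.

M = 2

[1;0;0] (link 0 is ground)
L+ [2;0;0]
L+ [3;0;0]
P(2,1)∈J1 [3;1;0]
C(0,2)∈J2 [3;1;1]
C(0,1)∈J2 [3;1;2]
mobility = 6 − 2 − 2 = 2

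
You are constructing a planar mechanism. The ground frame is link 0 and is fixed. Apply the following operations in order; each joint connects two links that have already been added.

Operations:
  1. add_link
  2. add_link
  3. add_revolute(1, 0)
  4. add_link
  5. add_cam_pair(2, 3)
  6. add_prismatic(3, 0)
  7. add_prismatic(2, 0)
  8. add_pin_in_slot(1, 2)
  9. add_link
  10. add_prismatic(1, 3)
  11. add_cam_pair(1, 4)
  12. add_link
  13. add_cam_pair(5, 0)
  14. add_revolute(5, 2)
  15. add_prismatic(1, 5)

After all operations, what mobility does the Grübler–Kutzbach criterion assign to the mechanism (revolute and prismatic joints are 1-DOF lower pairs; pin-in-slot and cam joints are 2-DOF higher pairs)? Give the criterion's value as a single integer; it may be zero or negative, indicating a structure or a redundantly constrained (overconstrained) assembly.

(L,J1,J2)=(1,0,0); link0 fixed
link1: (2,0,0)
link2: (3,0,0)
R 1-0 [J1]: (3,1,0)
link3: (4,1,0)
C 2-3 [J2]: (4,1,1)
P 3-0 [J1]: (4,2,1)
P 2-0 [J1]: (4,3,1)
PS 1-2 [J2]: (4,3,2)
link4: (5,3,2)
P 1-3 [J1]: (5,4,2)
C 1-4 [J2]: (5,4,3)
link5: (6,4,3)
C 5-0 [J2]: (6,4,4)
R 5-2 [J1]: (6,5,4)
P 1-5 [J1]: (6,6,4)
Grübler: 3·5 − 2·6 − 4 = -1

M = -1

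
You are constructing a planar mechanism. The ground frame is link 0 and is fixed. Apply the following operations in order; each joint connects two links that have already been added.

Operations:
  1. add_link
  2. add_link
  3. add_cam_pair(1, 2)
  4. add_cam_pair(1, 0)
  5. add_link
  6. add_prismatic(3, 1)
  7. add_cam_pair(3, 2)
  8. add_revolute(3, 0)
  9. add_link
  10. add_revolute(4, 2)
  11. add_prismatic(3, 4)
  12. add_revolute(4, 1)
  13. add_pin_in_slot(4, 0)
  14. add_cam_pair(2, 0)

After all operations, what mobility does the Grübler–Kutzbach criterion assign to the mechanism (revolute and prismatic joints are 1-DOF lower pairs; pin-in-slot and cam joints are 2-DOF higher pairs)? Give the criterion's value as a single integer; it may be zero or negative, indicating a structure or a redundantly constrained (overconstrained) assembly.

ground; <1,0,0>
#1 <2,0,0>
#2 <3,0,0>
C:1↔2 J2 <3,0,1>
C:1↔0 J2 <3,0,2>
#3 <4,0,2>
P:3↔1 J1 <4,1,2>
C:3↔2 J2 <4,1,3>
R:3↔0 J1 <4,2,3>
#4 <5,2,3>
R:4↔2 J1 <5,3,3>
P:3↔4 J1 <5,4,3>
R:4↔1 J1 <5,5,3>
PS:4↔0 J2 <5,5,4>
C:2↔0 J2 <5,5,5>
3×4 − 2×5 − 1×5 = -3

M = -3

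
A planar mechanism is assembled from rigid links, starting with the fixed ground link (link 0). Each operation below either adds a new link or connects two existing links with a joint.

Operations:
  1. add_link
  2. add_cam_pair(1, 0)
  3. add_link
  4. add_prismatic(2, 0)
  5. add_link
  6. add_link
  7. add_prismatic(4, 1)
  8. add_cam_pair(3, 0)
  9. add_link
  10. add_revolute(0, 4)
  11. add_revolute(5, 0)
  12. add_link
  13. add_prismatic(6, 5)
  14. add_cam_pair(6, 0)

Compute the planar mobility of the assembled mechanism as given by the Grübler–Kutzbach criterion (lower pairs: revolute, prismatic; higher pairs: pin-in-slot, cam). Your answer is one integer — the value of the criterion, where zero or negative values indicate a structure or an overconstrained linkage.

(L,J1,J2)=(1,0,0); link0 fixed
link1: (2,0,0)
C 1-0 [J2]: (2,0,1)
link2: (3,0,1)
P 2-0 [J1]: (3,1,1)
link3: (4,1,1)
link4: (5,1,1)
P 4-1 [J1]: (5,2,1)
C 3-0 [J2]: (5,2,2)
link5: (6,2,2)
R 0-4 [J1]: (6,3,2)
R 5-0 [J1]: (6,4,2)
link6: (7,4,2)
P 6-5 [J1]: (7,5,2)
C 6-0 [J2]: (7,5,3)
Grübler: 3·6 − 2·5 − 3 = 5

M = 5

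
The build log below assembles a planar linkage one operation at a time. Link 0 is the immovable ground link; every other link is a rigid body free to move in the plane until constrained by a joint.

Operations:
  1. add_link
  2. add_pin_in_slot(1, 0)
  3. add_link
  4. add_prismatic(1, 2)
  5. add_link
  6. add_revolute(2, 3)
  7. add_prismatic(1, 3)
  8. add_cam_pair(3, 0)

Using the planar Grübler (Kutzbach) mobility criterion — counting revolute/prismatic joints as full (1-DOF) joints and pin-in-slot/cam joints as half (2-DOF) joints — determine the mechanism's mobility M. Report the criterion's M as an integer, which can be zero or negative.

M = 1

[1;0;0] (link 0 is ground)
L+ [2;0;0]
PS(1,0)∈J2 [2;0;1]
L+ [3;0;1]
P(1,2)∈J1 [3;1;1]
L+ [4;1;1]
R(2,3)∈J1 [4;2;1]
P(1,3)∈J1 [4;3;1]
C(3,0)∈J2 [4;3;2]
mobility = 9 − 6 − 2 = 1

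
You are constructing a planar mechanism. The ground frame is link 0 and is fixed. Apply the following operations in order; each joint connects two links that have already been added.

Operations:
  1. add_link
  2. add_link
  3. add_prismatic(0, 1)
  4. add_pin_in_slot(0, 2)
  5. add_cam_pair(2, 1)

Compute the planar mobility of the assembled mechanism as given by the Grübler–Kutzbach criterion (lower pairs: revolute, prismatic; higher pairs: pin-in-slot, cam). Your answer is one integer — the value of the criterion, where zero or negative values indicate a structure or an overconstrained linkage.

[1;0;0] (link 0 is ground)
L+ [2;0;0]
L+ [3;0;0]
P(0,1)∈J1 [3;1;0]
PS(0,2)∈J2 [3;1;1]
C(2,1)∈J2 [3;1;2]
mobility = 6 − 2 − 2 = 2

M = 2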